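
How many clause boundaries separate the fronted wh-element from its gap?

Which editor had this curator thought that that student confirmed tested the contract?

2

"which editor" is extracted from the subject of "tested".
Boundaries crossed, outermost first: [that], [Ø] — 2 in total.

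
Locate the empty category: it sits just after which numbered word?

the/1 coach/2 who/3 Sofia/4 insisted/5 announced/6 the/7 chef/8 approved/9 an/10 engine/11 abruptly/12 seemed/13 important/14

The displaced element is "the coach" (word 2).
It is linked across 1 clause boundary (Ø).
It functions as the subject of "announced", so the gap sits immediately after word 5 ("insisted").
Base order: Sofia insisted that the coach announced the chef approved an engine abruptly.

5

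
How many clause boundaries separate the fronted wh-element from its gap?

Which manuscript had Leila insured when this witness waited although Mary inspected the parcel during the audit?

0

"which manuscript" originates inside the matrix clause — no clause boundary is crossed.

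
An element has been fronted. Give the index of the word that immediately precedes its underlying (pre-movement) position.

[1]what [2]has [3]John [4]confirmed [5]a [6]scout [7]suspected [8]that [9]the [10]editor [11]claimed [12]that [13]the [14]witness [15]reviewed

The displaced element is "what" (word 1).
It is linked across 3 clause boundaries (Ø → that → that).
It functions as the direct object of "reviewed", so the gap sits immediately after word 15 ("reviewed").
Base order: John has confirmed a scout suspected that the editor claimed that the witness reviewed what.

15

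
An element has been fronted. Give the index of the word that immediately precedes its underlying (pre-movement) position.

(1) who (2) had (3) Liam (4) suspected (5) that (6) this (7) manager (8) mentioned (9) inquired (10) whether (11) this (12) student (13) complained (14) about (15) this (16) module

The displaced element is "who" (word 1).
It is linked across 2 clause boundaries (that → Ø).
It functions as the subject of "inquired", so the gap sits immediately after word 8 ("mentioned").
Base order: Liam had suspected that this manager mentioned that who inquired whether this student complained about this module.

8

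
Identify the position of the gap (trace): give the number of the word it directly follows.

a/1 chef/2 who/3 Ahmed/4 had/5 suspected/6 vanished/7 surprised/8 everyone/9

The displaced element is "a chef" (word 2).
It is linked across 1 clause boundary (Ø).
It functions as the subject of "vanished", so the gap sits immediately after word 6 ("suspected").
Base order: Ahmed had suspected that a chef vanished.

6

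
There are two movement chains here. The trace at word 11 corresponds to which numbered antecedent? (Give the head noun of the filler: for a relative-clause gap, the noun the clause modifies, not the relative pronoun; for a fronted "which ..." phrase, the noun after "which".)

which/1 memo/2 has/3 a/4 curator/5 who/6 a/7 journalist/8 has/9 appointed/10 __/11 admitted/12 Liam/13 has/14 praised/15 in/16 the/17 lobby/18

The marked gap is inside the relative clause, the direct object of "appointed".
Its filler is the head noun "curator" (via "who"), at word 5.
(The other dependency links word 2 to a gap after word 15.)

5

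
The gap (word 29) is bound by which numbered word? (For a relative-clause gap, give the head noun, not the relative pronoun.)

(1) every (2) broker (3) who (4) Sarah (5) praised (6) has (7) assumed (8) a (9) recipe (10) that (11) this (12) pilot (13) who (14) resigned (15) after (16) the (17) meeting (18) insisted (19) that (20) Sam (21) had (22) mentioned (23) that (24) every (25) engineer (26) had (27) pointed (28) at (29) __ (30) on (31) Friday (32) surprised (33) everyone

9

The gap at 29 is the prepositional object of "pointed", inside a relative clause.
The relative pronoun is "that" (word 10); it is bound by the head noun immediately before it.
Its filler is the head noun "recipe", at word 9.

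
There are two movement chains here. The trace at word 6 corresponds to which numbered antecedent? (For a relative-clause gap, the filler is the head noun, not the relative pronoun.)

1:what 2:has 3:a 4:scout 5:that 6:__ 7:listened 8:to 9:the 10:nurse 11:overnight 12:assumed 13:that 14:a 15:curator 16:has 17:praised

The marked gap is inside the relative clause, the subject of "listened".
Its filler is the head noun "scout" (via "that"), at word 4.
(The other dependency links word 1 to a gap after word 17.)

4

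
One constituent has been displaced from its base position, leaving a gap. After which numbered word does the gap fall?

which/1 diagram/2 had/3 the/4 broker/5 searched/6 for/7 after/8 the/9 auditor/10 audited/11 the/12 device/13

The displaced element is "which diagram" (word 2).
It functions as the object of the preposition "for" of "searched", so the gap sits immediately after word 7 ("for").
Base order: The broker had searched for which diagram after the auditor audited the device.

7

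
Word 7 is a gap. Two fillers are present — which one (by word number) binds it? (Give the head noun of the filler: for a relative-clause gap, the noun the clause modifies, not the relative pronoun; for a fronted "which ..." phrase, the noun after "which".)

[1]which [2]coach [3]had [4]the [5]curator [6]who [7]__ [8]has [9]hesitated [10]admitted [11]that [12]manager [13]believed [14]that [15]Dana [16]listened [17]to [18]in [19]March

5

The marked gap is inside the relative clause, the subject of "hesitated".
Its filler is the head noun "curator" (via "who"), at word 5.
(The other dependency links word 2 to a gap after word 17.)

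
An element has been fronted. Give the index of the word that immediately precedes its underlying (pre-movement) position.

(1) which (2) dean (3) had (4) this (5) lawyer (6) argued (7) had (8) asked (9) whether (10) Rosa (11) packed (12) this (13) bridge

The displaced element is "which dean" (word 2).
It is linked across 1 clause boundary (Ø).
It functions as the subject of "asked", so the gap sits immediately after word 6 ("argued").
Base order: This lawyer had argued that which dean had asked whether Rosa packed this bridge.

6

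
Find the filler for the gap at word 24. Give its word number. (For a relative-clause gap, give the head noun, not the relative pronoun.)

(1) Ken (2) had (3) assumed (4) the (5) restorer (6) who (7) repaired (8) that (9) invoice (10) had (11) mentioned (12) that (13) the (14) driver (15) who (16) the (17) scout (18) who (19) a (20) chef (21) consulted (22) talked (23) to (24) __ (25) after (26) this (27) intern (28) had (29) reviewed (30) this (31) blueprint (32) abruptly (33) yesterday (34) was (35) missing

The gap at 24 is the prepositional object of "talked", inside a relative clause.
The relative pronoun is "who" (word 15); it is bound by the head noun immediately before it.
Its filler is the head noun "driver", at word 14.

14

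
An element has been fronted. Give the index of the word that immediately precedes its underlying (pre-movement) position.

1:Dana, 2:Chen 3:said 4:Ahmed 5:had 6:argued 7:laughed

The displaced element is "Dana" (word 1).
It is linked across 2 clause boundaries (Ø → Ø).
It functions as the subject of "laughed", so the gap sits immediately after word 6 ("argued").
Base order: Chen said Ahmed had argued Dana laughed.

6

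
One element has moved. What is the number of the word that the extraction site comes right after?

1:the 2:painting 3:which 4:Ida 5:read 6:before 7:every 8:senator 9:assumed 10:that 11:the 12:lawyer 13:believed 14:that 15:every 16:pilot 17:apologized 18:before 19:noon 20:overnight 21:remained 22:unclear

The displaced element is "the painting" (word 2).
It functions as the direct object of "read", so the gap sits immediately after word 5 ("read").
Base order: Ida read the painting before every senator assumed that the lawyer believed that every pilot apologized before noon overnight.

5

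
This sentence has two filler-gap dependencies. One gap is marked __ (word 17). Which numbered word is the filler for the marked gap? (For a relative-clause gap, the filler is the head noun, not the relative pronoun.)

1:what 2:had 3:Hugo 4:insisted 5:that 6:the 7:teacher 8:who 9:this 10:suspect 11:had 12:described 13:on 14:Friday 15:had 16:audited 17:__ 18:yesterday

1

The marked gap is the direct object of "audited".
Its filler is the fronted wh-phrase "what", at word 1.
(The other dependency links word 7 to a gap after word 12.)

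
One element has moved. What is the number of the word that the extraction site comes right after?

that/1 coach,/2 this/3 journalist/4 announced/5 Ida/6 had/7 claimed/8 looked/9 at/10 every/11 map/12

The displaced element is "that coach" (word 2).
It is linked across 2 clause boundaries (Ø → Ø).
It functions as the subject of "looked", so the gap sits immediately after word 8 ("claimed").
Base order: This journalist announced Ida had claimed that that coach looked at every map.

8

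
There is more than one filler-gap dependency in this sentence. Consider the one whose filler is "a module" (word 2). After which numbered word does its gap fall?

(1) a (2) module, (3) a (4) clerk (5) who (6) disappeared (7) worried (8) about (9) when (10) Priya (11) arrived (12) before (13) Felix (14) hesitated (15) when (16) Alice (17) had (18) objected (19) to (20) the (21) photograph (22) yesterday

8

The displaced element is "a module" (word 2).
It functions as the object of the preposition "about" of "worried", so the gap sits immediately after word 8 ("about").
Base order: A clerk who disappeared worried about a module when Priya arrived before Felix hesitated when Alice had objected to the photograph yesterday.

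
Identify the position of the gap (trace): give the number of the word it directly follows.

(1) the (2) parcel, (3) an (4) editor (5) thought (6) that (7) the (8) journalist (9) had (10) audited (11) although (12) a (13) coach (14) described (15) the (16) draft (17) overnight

The displaced element is "the parcel" (word 2).
It is linked across 1 clause boundary (that).
It functions as the direct object of "audited", so the gap sits immediately after word 10 ("audited").
Base order: An editor thought that the journalist had audited the parcel although a coach described the draft overnight.

10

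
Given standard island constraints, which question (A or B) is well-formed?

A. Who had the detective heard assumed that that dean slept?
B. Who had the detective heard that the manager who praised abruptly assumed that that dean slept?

A

In B, the wh-phrase is extracted from inside a complex-NP island (relative clause) (introduced by "who"), which blocks movement.
In A, the extraction path crosses only that-complement boundaries, which are transparent.
So A is grammatical.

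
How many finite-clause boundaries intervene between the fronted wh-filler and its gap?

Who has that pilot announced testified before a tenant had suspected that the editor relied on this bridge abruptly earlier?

1

"who" is extracted from the subject of "testified".
Boundaries crossed, outermost first: [Ø] — 1 in total.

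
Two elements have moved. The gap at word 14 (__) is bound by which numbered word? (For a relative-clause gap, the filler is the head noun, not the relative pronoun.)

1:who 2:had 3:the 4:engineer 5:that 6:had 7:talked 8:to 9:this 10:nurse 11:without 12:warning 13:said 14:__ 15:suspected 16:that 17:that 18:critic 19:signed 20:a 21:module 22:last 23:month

The marked gap is the subject of "suspected".
Its filler is the fronted wh-phrase "who", at word 1.
(The other dependency links word 4 to a gap after word 5.)

1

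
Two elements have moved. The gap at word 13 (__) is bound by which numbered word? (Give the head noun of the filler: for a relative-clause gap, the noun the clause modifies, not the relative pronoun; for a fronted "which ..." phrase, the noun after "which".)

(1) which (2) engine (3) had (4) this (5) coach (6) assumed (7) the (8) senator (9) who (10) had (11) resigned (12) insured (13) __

The marked gap is the direct object of "insured".
Its filler is the fronted wh-phrase "which engine", at word 2.
(The other dependency links word 8 to a gap after word 9.)

2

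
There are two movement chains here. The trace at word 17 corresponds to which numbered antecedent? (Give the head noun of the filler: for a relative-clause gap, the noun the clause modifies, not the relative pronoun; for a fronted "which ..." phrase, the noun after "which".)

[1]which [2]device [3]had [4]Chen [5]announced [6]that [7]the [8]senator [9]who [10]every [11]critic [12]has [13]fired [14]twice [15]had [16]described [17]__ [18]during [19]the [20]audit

2

The marked gap is the direct object of "described".
Its filler is the fronted wh-phrase "which device", at word 2.
(The other dependency links word 8 to a gap after word 13.)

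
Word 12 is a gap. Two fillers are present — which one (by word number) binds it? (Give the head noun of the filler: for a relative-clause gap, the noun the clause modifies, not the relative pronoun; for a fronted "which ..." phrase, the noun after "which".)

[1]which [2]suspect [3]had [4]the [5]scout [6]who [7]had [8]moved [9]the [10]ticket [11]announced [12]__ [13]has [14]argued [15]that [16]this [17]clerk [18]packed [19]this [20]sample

The marked gap is the subject of "argued".
Its filler is the fronted wh-phrase "which suspect", at word 2.
(The other dependency links word 5 to a gap after word 6.)

2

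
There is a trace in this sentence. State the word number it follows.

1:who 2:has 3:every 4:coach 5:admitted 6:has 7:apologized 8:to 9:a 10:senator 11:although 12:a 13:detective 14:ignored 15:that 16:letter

5

The displaced element is "who" (word 1).
It is linked across 1 clause boundary (Ø).
It functions as the subject of "apologized", so the gap sits immediately after word 5 ("admitted").
Base order: Every coach has admitted that who has apologized to a senator although a detective ignored that letter.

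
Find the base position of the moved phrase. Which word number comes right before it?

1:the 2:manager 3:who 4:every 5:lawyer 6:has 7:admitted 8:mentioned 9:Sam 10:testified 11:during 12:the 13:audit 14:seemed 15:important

7

The displaced element is "the manager" (word 2).
It is linked across 1 clause boundary (Ø).
It functions as the subject of "mentioned", so the gap sits immediately after word 7 ("admitted").
Base order: Every lawyer has admitted that the manager mentioned Sam testified during the audit.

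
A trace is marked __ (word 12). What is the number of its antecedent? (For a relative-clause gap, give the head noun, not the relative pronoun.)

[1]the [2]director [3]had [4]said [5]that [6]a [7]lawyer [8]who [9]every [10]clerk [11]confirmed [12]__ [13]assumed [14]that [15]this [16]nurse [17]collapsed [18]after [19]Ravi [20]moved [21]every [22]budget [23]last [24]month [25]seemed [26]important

The gap at 12 is the subject of "assumed", inside a relative clause.
The relative pronoun is "who" (word 8); it is bound by the head noun immediately before it.
Its filler is the head noun "lawyer", at word 7.

7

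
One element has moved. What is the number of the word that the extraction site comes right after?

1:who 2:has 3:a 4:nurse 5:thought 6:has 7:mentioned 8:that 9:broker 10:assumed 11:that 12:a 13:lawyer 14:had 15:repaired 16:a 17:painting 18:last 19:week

5

The displaced element is "who" (word 1).
It is linked across 1 clause boundary (Ø).
It functions as the subject of "mentioned", so the gap sits immediately after word 5 ("thought").
Base order: A nurse has thought that who has mentioned that broker assumed that a lawyer had repaired a painting last week.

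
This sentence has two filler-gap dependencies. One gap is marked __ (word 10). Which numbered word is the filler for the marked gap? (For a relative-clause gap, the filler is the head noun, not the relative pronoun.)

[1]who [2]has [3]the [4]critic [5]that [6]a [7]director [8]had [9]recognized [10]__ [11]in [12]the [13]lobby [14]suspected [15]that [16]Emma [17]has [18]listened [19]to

The marked gap is inside the relative clause, the direct object of "recognized".
Its filler is the head noun "critic" (via "that"), at word 4.
(The other dependency links word 1 to a gap after word 19.)

4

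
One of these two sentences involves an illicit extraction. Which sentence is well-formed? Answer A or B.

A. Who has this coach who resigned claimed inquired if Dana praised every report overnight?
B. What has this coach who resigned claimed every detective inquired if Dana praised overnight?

A

In B, the wh-phrase is extracted from inside a wh-island (introduced by "if"), which blocks movement.
In A, the extraction path crosses only that-complement boundaries, which are transparent.
So A is grammatical.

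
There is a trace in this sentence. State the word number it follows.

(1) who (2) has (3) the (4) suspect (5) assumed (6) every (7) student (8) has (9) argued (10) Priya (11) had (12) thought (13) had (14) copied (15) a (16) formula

12

The displaced element is "who" (word 1).
It is linked across 3 clause boundaries (Ø → Ø → Ø).
It functions as the subject of "copied", so the gap sits immediately after word 12 ("thought").
Base order: The suspect has assumed every student has argued Priya had thought that who had copied a formula.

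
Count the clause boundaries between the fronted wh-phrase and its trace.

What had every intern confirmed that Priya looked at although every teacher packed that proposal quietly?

"what" is extracted from the PP object of "looked".
Boundaries crossed, outermost first: [that] — 1 in total.

1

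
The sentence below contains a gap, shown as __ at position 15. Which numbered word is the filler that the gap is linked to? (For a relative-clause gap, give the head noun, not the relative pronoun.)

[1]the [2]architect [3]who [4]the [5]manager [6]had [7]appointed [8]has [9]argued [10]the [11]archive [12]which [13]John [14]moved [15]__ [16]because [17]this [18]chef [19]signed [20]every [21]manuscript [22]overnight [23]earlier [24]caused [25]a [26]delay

The gap at 15 is the object of "moved", inside a relative clause.
The relative pronoun is "which" (word 12); it is bound by the head noun immediately before it.
Its filler is the head noun "archive", at word 11.

11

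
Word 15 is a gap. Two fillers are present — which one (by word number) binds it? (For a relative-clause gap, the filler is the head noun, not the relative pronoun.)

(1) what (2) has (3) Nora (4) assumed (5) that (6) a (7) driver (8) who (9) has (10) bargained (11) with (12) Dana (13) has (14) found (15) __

The marked gap is the direct object of "found".
Its filler is the fronted wh-phrase "what", at word 1.
(The other dependency links word 7 to a gap after word 8.)

1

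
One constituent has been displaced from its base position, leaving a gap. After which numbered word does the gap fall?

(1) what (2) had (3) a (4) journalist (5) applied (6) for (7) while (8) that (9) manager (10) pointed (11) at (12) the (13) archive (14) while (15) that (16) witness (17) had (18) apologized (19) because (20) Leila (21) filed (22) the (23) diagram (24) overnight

6

The displaced element is "what" (word 1).
It functions as the object of the preposition "for" of "applied", so the gap sits immediately after word 6 ("for").
Base order: A journalist had applied for what while that manager pointed at the archive while that witness had apologized because Leila filed the diagram overnight.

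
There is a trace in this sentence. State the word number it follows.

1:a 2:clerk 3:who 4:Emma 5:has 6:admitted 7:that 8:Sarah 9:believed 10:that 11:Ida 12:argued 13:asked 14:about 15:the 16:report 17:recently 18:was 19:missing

The displaced element is "a clerk" (word 2).
It is linked across 3 clause boundaries (that → that → Ø).
It functions as the subject of "asked", so the gap sits immediately after word 12 ("argued").
Base order: Emma has admitted that Sarah believed that Ida argued that a clerk asked about the report recently.

12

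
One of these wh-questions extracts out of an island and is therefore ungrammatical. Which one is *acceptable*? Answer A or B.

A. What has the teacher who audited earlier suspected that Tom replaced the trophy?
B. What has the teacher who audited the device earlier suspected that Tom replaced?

B

In A, the wh-phrase is extracted from inside a complex-NP island (relative clause) (introduced by "who"), which blocks movement.
In B, the extraction path crosses only that-complement boundaries, which are transparent.
So B is grammatical.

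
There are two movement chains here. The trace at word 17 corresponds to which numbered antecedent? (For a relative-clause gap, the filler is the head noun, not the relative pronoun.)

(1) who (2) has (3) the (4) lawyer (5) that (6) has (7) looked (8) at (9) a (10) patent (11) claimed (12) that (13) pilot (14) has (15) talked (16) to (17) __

The marked gap is the object of the preposition "to" of "talked".
Its filler is the fronted wh-phrase "who", at word 1.
(The other dependency links word 4 to a gap after word 5.)

1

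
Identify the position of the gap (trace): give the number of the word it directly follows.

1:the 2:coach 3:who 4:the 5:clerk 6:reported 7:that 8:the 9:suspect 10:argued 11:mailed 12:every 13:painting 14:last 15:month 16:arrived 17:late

10

The displaced element is "the coach" (word 2).
It is linked across 2 clause boundaries (that → Ø).
It functions as the subject of "mailed", so the gap sits immediately after word 10 ("argued").
Base order: The clerk reported that the suspect argued that the coach mailed every painting last month.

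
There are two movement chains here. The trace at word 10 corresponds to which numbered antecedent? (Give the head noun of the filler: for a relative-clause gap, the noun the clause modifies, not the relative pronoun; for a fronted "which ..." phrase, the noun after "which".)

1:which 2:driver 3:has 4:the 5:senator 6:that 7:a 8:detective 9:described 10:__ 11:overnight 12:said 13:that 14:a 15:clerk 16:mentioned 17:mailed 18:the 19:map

The marked gap is inside the relative clause, the direct object of "described".
Its filler is the head noun "senator" (via "that"), at word 5.
(The other dependency links word 2 to a gap after word 16.)

5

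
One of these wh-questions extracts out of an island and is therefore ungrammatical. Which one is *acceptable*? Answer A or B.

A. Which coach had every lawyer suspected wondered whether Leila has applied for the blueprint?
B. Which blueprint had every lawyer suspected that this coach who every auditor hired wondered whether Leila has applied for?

In B, the wh-phrase is extracted from inside a wh-island (introduced by "whether"), which blocks movement.
In A, the extraction path crosses only that-complement boundaries, which are transparent.
So A is grammatical.

A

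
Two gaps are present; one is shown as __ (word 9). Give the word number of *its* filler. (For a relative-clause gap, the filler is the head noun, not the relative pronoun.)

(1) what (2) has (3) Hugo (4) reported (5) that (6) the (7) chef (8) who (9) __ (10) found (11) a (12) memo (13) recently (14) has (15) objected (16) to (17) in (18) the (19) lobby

The marked gap is inside the relative clause, the subject of "found".
Its filler is the head noun "chef" (via "who"), at word 7.
(The other dependency links word 1 to a gap after word 16.)

7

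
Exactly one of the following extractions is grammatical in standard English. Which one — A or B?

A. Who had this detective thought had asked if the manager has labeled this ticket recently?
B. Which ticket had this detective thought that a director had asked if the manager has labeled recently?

In B, the wh-phrase is extracted from inside a wh-island (introduced by "if"), which blocks movement.
In A, the extraction path crosses only that-complement boundaries, which are transparent.
So A is grammatical.

A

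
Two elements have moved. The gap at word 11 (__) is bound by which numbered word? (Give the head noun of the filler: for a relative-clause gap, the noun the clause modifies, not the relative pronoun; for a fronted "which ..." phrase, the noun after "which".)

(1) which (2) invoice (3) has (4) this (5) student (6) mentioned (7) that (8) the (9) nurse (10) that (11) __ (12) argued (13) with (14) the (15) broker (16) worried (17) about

9

The marked gap is inside the relative clause, the subject of "argued".
Its filler is the head noun "nurse" (via "that"), at word 9.
(The other dependency links word 2 to a gap after word 17.)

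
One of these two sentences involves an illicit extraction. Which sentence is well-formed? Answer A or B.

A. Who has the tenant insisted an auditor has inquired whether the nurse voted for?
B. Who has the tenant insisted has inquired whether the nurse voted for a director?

B

In A, the wh-phrase is extracted from inside a wh-island (introduced by "whether"), which blocks movement.
In B, the extraction path crosses only that-complement boundaries, which are transparent.
So B is grammatical.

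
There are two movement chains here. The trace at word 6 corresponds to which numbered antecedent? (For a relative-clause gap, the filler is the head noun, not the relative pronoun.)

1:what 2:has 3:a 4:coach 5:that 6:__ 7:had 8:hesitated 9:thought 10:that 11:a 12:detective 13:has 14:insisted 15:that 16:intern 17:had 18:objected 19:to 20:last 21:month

The marked gap is inside the relative clause, the subject of "hesitated".
Its filler is the head noun "coach" (via "that"), at word 4.
(The other dependency links word 1 to a gap after word 19.)

4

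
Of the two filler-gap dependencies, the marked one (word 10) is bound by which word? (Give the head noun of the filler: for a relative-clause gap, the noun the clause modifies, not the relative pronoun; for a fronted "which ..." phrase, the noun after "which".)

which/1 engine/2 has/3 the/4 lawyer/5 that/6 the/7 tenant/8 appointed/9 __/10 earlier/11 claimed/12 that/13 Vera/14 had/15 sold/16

The marked gap is inside the relative clause, the direct object of "appointed".
Its filler is the head noun "lawyer" (via "that"), at word 5.
(The other dependency links word 2 to a gap after word 16.)

5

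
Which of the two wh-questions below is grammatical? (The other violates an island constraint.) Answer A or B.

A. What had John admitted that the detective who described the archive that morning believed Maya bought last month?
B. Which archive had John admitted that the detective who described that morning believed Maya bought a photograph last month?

A

In B, the wh-phrase is extracted from inside a complex-NP island (relative clause) (introduced by "who"), which blocks movement.
In A, the extraction path crosses only that-complement boundaries, which are transparent.
So A is grammatical.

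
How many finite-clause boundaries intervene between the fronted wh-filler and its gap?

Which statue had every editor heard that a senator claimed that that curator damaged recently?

"which statue" is extracted from the object of "damaged".
Boundaries crossed, outermost first: [that], [that] — 2 in total.

2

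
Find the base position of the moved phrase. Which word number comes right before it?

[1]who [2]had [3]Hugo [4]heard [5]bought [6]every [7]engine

The displaced element is "who" (word 1).
It is linked across 1 clause boundary (Ø).
It functions as the subject of "bought", so the gap sits immediately after word 4 ("heard").
Base order: Hugo had heard who bought every engine.

4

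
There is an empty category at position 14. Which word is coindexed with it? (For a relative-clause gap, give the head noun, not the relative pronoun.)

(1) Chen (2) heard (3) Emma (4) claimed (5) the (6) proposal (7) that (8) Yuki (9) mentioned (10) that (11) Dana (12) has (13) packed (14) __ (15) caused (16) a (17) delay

6

The gap at 14 is the object of "packed", inside a relative clause.
The relative pronoun is "that" (word 7); it is bound by the head noun immediately before it.
Its filler is the head noun "proposal", at word 6.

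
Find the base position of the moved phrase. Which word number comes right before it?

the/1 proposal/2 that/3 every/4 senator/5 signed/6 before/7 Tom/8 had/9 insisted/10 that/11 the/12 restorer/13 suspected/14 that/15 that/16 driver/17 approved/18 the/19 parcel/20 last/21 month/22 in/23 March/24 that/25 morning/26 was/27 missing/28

The displaced element is "the proposal" (word 2).
It functions as the direct object of "signed", so the gap sits immediately after word 6 ("signed").
Base order: Every senator signed the proposal before Tom had insisted that the restorer suspected that that driver approved the parcel last month in March that morning.

6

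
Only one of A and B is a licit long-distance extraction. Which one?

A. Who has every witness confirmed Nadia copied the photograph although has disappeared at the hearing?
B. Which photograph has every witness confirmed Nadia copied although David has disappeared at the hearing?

In A, the wh-phrase is extracted from inside an adjunct island (introduced by "although"), which blocks movement.
In B, the extraction path crosses only that-complement boundaries, which are transparent.
So B is grammatical.

B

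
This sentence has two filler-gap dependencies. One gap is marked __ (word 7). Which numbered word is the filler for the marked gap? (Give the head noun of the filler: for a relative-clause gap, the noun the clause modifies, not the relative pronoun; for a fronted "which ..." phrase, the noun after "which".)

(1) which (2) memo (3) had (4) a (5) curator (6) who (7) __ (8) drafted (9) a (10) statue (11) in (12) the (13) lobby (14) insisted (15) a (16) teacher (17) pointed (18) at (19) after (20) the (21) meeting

5

The marked gap is inside the relative clause, the subject of "drafted".
Its filler is the head noun "curator" (via "who"), at word 5.
(The other dependency links word 2 to a gap after word 18.)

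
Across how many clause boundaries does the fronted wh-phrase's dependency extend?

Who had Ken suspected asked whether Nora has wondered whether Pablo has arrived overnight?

1

"who" is extracted from the subject of "asked".
Boundaries crossed, outermost first: [Ø] — 1 in total.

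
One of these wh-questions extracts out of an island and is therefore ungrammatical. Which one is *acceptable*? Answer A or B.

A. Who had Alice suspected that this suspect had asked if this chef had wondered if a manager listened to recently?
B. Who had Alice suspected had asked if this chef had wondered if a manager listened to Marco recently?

In A, the wh-phrase is extracted from inside a wh-island (introduced by "if"), which blocks movement.
In B, the extraction path crosses only that-complement boundaries, which are transparent.
So B is grammatical.

B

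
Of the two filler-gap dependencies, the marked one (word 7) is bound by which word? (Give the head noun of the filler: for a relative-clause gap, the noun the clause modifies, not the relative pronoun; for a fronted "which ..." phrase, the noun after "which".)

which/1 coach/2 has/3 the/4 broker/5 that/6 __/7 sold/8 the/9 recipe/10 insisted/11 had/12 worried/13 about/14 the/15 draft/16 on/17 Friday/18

The marked gap is inside the relative clause, the subject of "sold".
Its filler is the head noun "broker" (via "that"), at word 5.
(The other dependency links word 2 to a gap after word 11.)

5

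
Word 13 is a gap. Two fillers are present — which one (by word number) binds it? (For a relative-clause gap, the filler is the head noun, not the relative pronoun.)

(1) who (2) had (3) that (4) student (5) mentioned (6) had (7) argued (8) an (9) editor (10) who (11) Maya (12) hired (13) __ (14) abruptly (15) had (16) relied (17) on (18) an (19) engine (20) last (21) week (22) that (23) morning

9

The marked gap is inside the relative clause, the direct object of "hired".
Its filler is the head noun "editor" (via "who"), at word 9.
(The other dependency links word 1 to a gap after word 5.)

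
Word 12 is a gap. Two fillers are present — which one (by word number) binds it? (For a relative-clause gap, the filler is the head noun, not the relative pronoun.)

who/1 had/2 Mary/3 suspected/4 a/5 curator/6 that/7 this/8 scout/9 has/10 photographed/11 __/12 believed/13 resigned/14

6

The marked gap is inside the relative clause, the direct object of "photographed".
Its filler is the head noun "curator" (via "that"), at word 6.
(The other dependency links word 1 to a gap after word 13.)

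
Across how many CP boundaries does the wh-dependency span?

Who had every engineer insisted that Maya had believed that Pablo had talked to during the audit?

2

"who" is extracted from the PP object of "talked".
Boundaries crossed, outermost first: [that], [that] — 2 in total.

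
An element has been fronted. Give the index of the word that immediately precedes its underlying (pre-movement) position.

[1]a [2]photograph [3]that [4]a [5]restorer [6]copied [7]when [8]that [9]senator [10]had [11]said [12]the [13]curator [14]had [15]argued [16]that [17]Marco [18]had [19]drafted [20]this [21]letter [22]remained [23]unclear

6

The displaced element is "a photograph" (word 2).
It functions as the direct object of "copied", so the gap sits immediately after word 6 ("copied").
Base order: A restorer copied a photograph when that senator had said the curator had argued that Marco had drafted this letter.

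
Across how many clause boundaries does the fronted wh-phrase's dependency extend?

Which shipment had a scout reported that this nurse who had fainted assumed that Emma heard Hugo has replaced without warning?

3

"which shipment" is extracted from the object of "replaced".
Boundaries crossed, outermost first: [that], [that], [Ø] — 3 in total.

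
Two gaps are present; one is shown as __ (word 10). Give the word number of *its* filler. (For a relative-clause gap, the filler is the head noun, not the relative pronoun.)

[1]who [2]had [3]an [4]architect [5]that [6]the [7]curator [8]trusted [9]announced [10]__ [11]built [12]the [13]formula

1

The marked gap is the subject of "built".
Its filler is the fronted wh-phrase "who", at word 1.
(The other dependency links word 4 to a gap after word 8.)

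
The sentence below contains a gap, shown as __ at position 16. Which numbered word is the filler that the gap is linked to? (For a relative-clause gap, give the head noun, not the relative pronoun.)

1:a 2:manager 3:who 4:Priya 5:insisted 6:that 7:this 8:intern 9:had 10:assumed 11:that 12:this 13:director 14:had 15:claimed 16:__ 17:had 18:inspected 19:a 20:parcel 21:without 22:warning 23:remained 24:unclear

The gap at 16 is the subject of "inspected", inside a relative clause.
The relative pronoun is "who" (word 3); it is bound by the head noun immediately before it.
Its filler is the head noun "manager", at word 2.

2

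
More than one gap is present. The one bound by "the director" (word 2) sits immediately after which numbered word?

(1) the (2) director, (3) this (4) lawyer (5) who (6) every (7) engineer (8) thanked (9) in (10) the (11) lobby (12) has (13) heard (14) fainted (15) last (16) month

13

The displaced element is "the director" (word 2).
It is linked across 1 clause boundary (Ø).
It functions as the subject of "fainted", so the gap sits immediately after word 13 ("heard").
Base order: This lawyer who every engineer thanked in the lobby has heard the director fainted last month.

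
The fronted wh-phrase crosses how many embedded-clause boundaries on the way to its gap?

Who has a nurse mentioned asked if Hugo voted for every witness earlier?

"who" is extracted from the subject of "asked".
Boundaries crossed, outermost first: [Ø] — 1 in total.

1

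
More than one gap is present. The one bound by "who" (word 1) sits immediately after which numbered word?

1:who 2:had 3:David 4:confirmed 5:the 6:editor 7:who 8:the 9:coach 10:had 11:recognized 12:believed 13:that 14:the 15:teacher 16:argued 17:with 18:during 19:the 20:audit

The displaced element is "who" (word 1).
It is linked across 2 clause boundaries (Ø → that).
It functions as the object of the preposition "with" of "argued", so the gap sits immediately after word 17 ("with").
Base order: David had confirmed the editor who the coach had recognized believed that the teacher argued with who during the audit.

17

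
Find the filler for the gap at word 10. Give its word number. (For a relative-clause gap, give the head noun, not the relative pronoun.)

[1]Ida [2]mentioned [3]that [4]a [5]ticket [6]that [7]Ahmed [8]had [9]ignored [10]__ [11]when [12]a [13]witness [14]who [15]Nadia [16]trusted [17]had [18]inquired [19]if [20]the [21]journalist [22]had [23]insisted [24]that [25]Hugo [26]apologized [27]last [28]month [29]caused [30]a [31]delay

5

The gap at 10 is the object of "ignored", inside a relative clause.
The relative pronoun is "that" (word 6); it is bound by the head noun immediately before it.
Its filler is the head noun "ticket", at word 5.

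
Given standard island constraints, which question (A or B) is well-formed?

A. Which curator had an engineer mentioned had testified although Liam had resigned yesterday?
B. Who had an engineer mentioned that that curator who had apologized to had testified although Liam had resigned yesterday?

A

In B, the wh-phrase is extracted from inside a complex-NP island (relative clause) (introduced by "who"), which blocks movement.
In A, the extraction path crosses only that-complement boundaries, which are transparent.
So A is grammatical.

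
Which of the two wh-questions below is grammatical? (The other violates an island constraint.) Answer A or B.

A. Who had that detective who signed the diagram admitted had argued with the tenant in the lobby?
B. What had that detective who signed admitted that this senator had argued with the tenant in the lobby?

A

In B, the wh-phrase is extracted from inside a complex-NP island (relative clause) (introduced by "who"), which blocks movement.
In A, the extraction path crosses only that-complement boundaries, which are transparent.
So A is grammatical.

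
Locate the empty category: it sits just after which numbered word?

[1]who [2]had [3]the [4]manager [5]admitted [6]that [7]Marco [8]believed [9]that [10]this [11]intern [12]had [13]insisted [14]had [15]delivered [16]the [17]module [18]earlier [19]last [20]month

The displaced element is "who" (word 1).
It is linked across 3 clause boundaries (that → that → Ø).
It functions as the subject of "delivered", so the gap sits immediately after word 13 ("insisted").
Base order: The manager had admitted that Marco believed that this intern had insisted that who had delivered the module earlier last month.

13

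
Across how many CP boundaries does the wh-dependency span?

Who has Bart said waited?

"who" is extracted from the subject of "waited".
Boundaries crossed, outermost first: [Ø] — 1 in total.

1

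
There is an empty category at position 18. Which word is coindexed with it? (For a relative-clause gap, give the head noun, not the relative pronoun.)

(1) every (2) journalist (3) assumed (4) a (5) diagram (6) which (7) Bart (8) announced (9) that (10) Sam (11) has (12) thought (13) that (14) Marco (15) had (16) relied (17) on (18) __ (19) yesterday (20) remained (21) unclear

The gap at 18 is the prepositional object of "relied", inside a relative clause.
The relative pronoun is "which" (word 6); it is bound by the head noun immediately before it.
Its filler is the head noun "diagram", at word 5.

5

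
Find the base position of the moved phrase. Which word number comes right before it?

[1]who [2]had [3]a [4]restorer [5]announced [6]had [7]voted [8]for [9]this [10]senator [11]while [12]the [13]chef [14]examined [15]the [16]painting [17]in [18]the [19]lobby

The displaced element is "who" (word 1).
It is linked across 1 clause boundary (Ø).
It functions as the subject of "voted", so the gap sits immediately after word 5 ("announced").
Base order: A restorer had announced that who had voted for this senator while the chef examined the painting in the lobby.

5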